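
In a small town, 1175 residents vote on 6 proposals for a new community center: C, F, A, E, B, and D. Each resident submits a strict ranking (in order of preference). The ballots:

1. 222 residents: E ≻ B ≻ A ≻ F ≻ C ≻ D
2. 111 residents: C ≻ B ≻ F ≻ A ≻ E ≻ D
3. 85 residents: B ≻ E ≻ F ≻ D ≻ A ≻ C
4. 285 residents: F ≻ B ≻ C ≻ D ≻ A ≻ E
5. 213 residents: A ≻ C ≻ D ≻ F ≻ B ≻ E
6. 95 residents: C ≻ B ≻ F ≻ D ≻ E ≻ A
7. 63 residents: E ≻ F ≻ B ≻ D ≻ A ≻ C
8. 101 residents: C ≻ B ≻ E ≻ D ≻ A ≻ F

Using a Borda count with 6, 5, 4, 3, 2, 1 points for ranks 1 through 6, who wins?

C: 222·2 + 111·6 + 85·1 + 285·4 + 213·5 + 95·6 + 63·1 + 101·6 = 4639
F: 222·3 + 111·4 + 85·4 + 285·6 + 213·3 + 95·4 + 63·5 + 101·1 = 4595
A: 222·4 + 111·3 + 85·2 + 285·2 + 213·6 + 95·1 + 63·2 + 101·2 = 3662
E: 222·6 + 111·2 + 85·5 + 285·1 + 213·1 + 95·2 + 63·6 + 101·4 = 3449
B: 222·5 + 111·5 + 85·6 + 285·5 + 213·2 + 95·5 + 63·4 + 101·5 = 5258
D: 222·1 + 111·1 + 85·3 + 285·3 + 213·4 + 95·3 + 63·3 + 101·3 = 3072
B has the highest Borda score (5258).

B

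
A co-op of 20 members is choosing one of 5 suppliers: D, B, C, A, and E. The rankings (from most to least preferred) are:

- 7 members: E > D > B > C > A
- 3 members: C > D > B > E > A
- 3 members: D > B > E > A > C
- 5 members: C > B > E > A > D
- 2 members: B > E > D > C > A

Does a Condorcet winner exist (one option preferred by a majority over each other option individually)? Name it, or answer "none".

Checking pairwise contests:
E beats D 14–6.
D beats B 13–7.
D beats C 12–8.
D beats A 15–5.
B beats E 13–7.
Every option loses at least one head-to-head, so there is no Condorcet winner.

none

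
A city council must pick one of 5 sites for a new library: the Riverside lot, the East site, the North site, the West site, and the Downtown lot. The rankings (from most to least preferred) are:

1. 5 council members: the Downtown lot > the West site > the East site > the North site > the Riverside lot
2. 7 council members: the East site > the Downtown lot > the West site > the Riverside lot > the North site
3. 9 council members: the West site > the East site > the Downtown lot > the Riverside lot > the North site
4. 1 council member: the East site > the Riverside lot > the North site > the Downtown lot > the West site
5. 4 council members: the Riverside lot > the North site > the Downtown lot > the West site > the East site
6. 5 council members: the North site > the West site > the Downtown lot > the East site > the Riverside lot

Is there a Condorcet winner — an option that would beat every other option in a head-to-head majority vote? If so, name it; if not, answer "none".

Checking pairwise contests:
the East site beats the Riverside lot 27–4.
the West site beats the East site 23–8.
the Riverside lot beats the North site 21–10.
the Downtown lot beats the West site 17–14.
the East site beats the Downtown lot 17–14.
Every option loses at least one head-to-head, so there is no Condorcet winner.

none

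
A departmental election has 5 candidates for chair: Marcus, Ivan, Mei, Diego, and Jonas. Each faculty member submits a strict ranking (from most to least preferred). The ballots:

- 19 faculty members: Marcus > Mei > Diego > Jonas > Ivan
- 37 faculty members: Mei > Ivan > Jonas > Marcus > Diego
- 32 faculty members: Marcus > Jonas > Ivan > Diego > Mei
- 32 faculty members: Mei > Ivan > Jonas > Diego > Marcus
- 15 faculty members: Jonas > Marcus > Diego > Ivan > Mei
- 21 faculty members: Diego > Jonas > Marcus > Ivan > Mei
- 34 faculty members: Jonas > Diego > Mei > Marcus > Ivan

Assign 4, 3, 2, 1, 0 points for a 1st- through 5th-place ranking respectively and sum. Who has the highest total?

Jonas

Marcus: 19·4 + 37·1 + 32·4 + 32·0 + 15·3 + 21·2 + 34·1 = 362
Ivan: 19·0 + 37·3 + 32·2 + 32·3 + 15·1 + 21·1 + 34·0 = 307
Mei: 19·3 + 37·4 + 32·0 + 32·4 + 15·0 + 21·0 + 34·2 = 401
Diego: 19·2 + 37·0 + 32·1 + 32·1 + 15·2 + 21·4 + 34·3 = 318
Jonas: 19·1 + 37·2 + 32·3 + 32·2 + 15·4 + 21·3 + 34·4 = 512
Jonas has the highest Borda score (512).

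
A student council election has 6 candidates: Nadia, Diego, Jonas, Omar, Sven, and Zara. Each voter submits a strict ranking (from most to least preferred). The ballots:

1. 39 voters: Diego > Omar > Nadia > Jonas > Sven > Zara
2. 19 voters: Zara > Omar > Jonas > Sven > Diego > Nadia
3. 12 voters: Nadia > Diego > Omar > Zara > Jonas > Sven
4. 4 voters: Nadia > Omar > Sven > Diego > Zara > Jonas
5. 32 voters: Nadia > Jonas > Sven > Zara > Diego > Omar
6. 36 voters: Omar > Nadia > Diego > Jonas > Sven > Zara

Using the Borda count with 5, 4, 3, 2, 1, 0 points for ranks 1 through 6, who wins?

Nadia: 39·3 + 19·0 + 12·5 + 4·5 + 32·5 + 36·4 = 501
Diego: 39·5 + 19·1 + 12·4 + 4·2 + 32·1 + 36·3 = 410
Jonas: 39·2 + 19·3 + 12·1 + 4·0 + 32·4 + 36·2 = 347
Omar: 39·4 + 19·4 + 12·3 + 4·4 + 32·0 + 36·5 = 464
Sven: 39·1 + 19·2 + 12·0 + 4·3 + 32·3 + 36·1 = 221
Zara: 39·0 + 19·5 + 12·2 + 4·1 + 32·2 + 36·0 = 187
Nadia has the highest Borda score (501).

Nadia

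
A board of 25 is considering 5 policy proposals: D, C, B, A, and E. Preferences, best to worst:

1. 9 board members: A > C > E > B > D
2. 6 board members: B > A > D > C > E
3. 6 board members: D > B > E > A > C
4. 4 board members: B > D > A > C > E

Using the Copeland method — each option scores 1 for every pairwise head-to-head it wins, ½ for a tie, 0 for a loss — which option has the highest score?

B

D: beats C and E; loses to B and A → score 2.
C: beats E; loses to D, B, and A → score 1.
B: beats D, C, A, and E → score 4.
A: beats D, C, and E; loses to B → score 3.
E: loses to D, C, B, and A → score 0.
B has the best pairwise record.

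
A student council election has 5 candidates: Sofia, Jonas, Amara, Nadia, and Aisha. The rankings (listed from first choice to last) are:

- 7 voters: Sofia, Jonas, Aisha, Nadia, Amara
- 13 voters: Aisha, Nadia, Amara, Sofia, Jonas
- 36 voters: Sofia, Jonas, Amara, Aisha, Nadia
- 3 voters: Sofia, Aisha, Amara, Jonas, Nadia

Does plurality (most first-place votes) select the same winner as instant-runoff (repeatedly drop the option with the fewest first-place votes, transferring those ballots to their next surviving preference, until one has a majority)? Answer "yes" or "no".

Plurality — first-place votes: Sofia 46, Jonas 0, Amara 0, Nadia 0, Aisha 13. Winner: Sofia.
Instant-runoff — R1 Sofia 46, Jonas 0, Amara 0, Nadia 0, Aisha 13 (Sofia winner). Winner: Sofia.
The two methods agree.

yes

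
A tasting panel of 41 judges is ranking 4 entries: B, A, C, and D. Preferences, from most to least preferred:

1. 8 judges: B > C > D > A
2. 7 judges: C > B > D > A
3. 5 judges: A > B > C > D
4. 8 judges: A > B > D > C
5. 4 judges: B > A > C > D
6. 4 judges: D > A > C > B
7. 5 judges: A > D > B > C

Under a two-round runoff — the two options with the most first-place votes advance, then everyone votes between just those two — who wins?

Round 1 first-place votes: B 12, A 18, C 7, D 4.
A and B advance.
Runoff: A is preferred to B by 22 voters; B by 19.
A wins the runoff.

A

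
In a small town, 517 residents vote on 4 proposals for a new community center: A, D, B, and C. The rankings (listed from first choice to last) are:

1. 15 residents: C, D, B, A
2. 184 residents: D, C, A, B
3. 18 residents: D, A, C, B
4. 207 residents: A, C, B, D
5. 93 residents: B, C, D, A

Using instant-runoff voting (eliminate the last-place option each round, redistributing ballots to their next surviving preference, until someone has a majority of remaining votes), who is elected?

Round 1: A 207, D 202, B 93, C 15. Eliminate C.
Round 2: A 207, D 217, B 93. Eliminate B.
Round 3: A 207, D 310. D has a majority.

D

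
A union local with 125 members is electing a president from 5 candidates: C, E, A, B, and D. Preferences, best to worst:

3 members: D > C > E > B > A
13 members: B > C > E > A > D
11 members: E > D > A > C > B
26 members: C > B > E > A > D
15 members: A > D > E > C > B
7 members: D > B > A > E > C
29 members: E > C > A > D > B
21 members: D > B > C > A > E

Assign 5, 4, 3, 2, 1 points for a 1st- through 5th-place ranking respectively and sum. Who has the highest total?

C: 3·4 + 13·4 + 11·2 + 26·5 + 15·2 + 7·1 + 29·4 + 21·3 = 432
E: 3·3 + 13·3 + 11·5 + 26·3 + 15·3 + 7·2 + 29·5 + 21·1 = 406
A: 3·1 + 13·2 + 11·3 + 26·2 + 15·5 + 7·3 + 29·3 + 21·2 = 339
B: 3·2 + 13·5 + 11·1 + 26·4 + 15·1 + 7·4 + 29·1 + 21·4 = 342
D: 3·5 + 13·1 + 11·4 + 26·1 + 15·4 + 7·5 + 29·2 + 21·5 = 356
C has the highest Borda score (432).

C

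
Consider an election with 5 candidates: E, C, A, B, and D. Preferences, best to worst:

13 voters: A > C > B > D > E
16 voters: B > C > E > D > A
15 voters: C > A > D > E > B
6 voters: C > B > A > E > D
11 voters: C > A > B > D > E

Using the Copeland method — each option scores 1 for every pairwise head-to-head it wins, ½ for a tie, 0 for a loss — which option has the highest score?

C

E: loses to C, A, B, and D → score 0.
C: beats E, A, B, and D → score 4.
A: beats E, B, and D; loses to C → score 3.
B: beats E and D; loses to C and A → score 2.
D: beats E; loses to C, A, and B → score 1.
C has the best pairwise record.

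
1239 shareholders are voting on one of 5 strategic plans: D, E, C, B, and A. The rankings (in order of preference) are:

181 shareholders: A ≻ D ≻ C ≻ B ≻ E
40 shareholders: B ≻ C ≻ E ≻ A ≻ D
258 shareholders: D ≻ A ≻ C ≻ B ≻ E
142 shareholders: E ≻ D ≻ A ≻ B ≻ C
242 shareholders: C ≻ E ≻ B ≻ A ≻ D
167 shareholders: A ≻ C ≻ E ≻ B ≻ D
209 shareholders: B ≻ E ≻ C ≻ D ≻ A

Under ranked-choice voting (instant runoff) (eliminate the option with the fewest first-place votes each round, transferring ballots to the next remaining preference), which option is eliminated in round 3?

A

Round 1: D 258, E 142, C 242, B 249, A 348. Eliminate E.
Round 2: D 400, C 242, B 249, A 348. Eliminate C.
Round 3: D 400, B 491, A 348. Eliminate A.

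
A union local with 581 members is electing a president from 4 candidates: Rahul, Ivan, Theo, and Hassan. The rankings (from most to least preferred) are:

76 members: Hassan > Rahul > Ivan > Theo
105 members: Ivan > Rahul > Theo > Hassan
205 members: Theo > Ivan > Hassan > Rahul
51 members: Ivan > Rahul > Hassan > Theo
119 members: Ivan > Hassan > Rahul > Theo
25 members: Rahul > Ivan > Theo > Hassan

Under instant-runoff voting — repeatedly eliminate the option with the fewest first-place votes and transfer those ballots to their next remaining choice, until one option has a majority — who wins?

Ivan

Round 1: Rahul 25, Ivan 275, Theo 205, Hassan 76. Eliminate Rahul.
Round 2: Ivan 300, Theo 205, Hassan 76. Ivan has a majority.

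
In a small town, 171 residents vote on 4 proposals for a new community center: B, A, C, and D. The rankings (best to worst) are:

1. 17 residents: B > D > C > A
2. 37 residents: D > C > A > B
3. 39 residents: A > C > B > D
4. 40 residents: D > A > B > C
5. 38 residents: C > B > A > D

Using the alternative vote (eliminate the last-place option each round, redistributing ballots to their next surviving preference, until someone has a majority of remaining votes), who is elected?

Round 1: B 17, A 39, C 38, D 77. Eliminate B.
Round 2: A 39, C 38, D 94. D has a majority.

D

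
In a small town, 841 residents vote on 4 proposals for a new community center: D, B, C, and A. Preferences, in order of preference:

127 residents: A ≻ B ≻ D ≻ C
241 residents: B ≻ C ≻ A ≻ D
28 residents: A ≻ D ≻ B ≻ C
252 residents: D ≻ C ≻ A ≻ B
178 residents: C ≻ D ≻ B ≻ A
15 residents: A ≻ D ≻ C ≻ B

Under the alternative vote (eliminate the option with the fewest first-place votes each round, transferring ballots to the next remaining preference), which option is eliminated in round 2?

C

Round 1: D 252, B 241, C 178, A 170. Eliminate A.
Round 2: D 295, B 368, C 178. Eliminate C.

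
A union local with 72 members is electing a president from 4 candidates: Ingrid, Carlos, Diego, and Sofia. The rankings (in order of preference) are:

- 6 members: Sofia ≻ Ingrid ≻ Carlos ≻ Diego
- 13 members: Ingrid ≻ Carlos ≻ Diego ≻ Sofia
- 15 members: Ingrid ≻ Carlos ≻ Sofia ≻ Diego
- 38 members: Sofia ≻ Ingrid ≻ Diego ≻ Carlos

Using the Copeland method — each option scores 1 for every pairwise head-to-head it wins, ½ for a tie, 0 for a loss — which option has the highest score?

Ingrid: beats Carlos and Diego; loses to Sofia → score 2.
Carlos: loses to Ingrid, Diego, and Sofia → score 0.
Diego: beats Carlos; loses to Ingrid and Sofia → score 1.
Sofia: beats Ingrid, Carlos, and Diego → score 3.
Sofia has the best pairwise record.

Sofia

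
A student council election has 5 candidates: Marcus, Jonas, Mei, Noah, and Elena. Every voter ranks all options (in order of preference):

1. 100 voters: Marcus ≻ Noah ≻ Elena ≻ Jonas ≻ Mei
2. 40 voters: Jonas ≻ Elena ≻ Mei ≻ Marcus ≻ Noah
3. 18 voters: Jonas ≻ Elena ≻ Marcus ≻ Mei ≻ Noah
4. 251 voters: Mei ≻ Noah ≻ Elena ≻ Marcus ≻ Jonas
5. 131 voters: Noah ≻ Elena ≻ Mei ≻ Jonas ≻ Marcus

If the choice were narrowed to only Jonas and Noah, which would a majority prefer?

Noah

Voters preferring Jonas to Noah: 58; preferring Noah to Jonas: 482.
Noah wins the head-to-head.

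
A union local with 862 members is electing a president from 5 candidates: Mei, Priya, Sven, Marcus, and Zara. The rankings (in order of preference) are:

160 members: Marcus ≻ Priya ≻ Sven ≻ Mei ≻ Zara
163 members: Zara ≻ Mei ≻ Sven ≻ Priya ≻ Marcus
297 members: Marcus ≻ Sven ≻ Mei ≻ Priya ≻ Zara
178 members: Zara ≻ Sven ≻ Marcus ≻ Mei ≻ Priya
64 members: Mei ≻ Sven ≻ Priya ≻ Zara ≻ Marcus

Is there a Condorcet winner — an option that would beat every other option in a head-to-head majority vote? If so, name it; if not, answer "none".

Marcus vs Mei: 635–227 for Marcus.
Marcus vs Priya: 635–227 for Marcus.
Marcus vs Sven: 457–405 for Marcus.
Marcus vs Zara: 457–405 for Marcus.
Marcus beats every other option head-to-head.

Marcus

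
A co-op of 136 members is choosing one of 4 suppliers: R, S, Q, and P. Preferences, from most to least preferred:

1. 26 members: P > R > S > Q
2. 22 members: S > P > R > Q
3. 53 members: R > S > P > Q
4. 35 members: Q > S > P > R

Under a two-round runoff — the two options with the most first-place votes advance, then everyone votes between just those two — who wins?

Round 1 first-place votes: R 53, S 22, Q 35, P 26.
R and Q advance.
Runoff: R is preferred to Q by 101 voters; Q by 35.
R wins the runoff.

R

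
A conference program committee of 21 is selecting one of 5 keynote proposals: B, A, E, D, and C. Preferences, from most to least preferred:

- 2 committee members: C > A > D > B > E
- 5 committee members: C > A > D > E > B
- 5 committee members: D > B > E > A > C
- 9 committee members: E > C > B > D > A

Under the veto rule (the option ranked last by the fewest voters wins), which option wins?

D

Last-place votes: B 5, A 9, E 2, D 0, C 5.
D is ranked last by the fewest voters, so D wins.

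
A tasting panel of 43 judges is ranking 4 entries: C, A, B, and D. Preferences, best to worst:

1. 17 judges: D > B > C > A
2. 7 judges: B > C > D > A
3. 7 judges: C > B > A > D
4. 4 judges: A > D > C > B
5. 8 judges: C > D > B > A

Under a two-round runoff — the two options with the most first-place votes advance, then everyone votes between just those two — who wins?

Round 1 first-place votes: C 15, A 4, B 7, D 17.
D and C advance.
Runoff: D is preferred to C by 21 voters; C by 22.
C wins the runoff.

C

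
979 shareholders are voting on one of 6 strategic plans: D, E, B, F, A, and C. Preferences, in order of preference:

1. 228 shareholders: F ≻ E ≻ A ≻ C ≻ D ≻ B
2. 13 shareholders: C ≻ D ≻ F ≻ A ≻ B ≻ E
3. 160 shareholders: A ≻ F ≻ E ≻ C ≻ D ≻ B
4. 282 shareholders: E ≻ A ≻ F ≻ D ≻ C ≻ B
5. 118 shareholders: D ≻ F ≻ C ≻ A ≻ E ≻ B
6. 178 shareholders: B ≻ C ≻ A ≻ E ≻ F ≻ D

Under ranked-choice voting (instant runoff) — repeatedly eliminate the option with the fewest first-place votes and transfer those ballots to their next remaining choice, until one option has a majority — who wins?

Round 1: D 118, E 282, B 178, F 228, A 160, C 13. Eliminate C.
Round 2: D 131, E 282, B 178, F 228, A 160. Eliminate D.
Round 3: E 282, B 178, F 359, A 160. Eliminate A.
Round 4: E 282, B 178, F 519. F has a majority.

F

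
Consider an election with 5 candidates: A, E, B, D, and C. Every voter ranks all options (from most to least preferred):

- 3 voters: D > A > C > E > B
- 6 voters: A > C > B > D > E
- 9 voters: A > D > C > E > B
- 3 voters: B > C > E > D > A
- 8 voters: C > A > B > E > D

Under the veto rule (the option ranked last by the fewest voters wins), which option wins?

Last-place votes: A 3, E 6, B 12, D 8, C 0.
C is ranked last by the fewest voters, so C wins.

C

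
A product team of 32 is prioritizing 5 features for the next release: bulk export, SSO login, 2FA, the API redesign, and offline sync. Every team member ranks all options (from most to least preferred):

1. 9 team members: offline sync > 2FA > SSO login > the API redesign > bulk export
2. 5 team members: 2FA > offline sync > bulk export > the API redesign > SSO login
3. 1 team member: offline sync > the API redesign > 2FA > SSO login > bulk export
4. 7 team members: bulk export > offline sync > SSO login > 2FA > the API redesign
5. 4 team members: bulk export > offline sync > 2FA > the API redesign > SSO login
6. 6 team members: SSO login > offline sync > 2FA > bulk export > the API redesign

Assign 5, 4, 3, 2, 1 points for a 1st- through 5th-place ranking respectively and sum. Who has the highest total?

bulk export: 9·1 + 5·3 + 1·1 + 7·5 + 4·5 + 6·2 = 92
SSO login: 9·3 + 5·1 + 1·2 + 7·3 + 4·1 + 6·5 = 89
2FA: 9·4 + 5·5 + 1·3 + 7·2 + 4·3 + 6·3 = 108
the API redesign: 9·2 + 5·2 + 1·4 + 7·1 + 4·2 + 6·1 = 53
offline sync: 9·5 + 5·4 + 1·5 + 7·4 + 4·4 + 6·4 = 138
offline sync has the highest Borda score (138).

offline sync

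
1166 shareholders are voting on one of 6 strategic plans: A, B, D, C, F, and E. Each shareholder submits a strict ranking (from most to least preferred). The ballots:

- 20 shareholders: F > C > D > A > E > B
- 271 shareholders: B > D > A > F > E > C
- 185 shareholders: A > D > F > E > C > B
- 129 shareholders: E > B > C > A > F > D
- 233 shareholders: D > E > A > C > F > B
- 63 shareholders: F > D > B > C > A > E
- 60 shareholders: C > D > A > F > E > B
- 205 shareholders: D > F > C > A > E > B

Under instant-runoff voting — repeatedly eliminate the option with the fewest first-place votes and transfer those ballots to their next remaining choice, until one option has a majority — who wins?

Round 1: A 185, B 271, D 438, C 60, F 83, E 129. Eliminate C.
Round 2: A 185, B 271, D 498, F 83, E 129. Eliminate F.
Round 3: A 185, B 271, D 581, E 129. Eliminate E.
Round 4: A 185, B 400, D 581. Eliminate A.
Round 5: B 400, D 766. D has a majority.

D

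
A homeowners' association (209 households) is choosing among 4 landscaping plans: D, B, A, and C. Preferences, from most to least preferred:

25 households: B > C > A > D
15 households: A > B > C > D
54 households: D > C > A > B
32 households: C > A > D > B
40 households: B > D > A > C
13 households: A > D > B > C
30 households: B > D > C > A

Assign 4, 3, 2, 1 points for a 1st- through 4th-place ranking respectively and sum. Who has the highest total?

D

D: 25·1 + 15·1 + 54·4 + 32·2 + 40·3 + 13·3 + 30·3 = 569
B: 25·4 + 15·3 + 54·1 + 32·1 + 40·4 + 13·2 + 30·4 = 537
A: 25·2 + 15·4 + 54·2 + 32·3 + 40·2 + 13·4 + 30·1 = 476
C: 25·3 + 15·2 + 54·3 + 32·4 + 40·1 + 13·1 + 30·2 = 508
D has the highest Borda score (569).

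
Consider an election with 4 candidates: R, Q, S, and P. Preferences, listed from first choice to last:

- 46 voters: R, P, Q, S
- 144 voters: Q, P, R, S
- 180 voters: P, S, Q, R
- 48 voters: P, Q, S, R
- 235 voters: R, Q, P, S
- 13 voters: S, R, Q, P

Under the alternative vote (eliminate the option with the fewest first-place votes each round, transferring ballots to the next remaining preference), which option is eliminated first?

S

Round 1: R 281, Q 144, S 13, P 228. Eliminate S.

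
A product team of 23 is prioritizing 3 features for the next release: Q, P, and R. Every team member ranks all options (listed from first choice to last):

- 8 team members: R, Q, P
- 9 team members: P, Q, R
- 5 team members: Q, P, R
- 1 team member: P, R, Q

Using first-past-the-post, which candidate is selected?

First-place votes: Q 5, P 10, R 8.
P has the most first-place votes.

P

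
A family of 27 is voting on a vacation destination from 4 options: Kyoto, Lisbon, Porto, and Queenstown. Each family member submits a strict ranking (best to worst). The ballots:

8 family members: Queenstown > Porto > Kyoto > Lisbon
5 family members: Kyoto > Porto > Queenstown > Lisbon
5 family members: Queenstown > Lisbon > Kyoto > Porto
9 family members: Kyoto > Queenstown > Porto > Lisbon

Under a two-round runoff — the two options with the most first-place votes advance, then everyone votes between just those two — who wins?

Kyoto

Round 1 first-place votes: Kyoto 14, Lisbon 0, Porto 0, Queenstown 13.
Kyoto and Queenstown advance.
Runoff: Kyoto is preferred to Queenstown by 14 voters; Queenstown by 13.
Kyoto wins the runoff.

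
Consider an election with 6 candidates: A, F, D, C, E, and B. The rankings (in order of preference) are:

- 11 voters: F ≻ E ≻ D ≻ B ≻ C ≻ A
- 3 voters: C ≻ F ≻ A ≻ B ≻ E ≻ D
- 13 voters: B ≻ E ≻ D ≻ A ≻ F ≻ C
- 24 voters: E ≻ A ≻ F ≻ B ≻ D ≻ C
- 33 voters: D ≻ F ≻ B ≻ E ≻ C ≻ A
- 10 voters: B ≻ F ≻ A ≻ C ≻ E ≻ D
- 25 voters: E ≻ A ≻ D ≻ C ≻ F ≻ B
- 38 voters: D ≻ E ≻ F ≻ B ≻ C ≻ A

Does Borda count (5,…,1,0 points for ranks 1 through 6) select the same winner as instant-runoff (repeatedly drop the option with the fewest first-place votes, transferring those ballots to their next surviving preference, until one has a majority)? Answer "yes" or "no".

yes

Borda — scores: A 261, F 463, D 526, C 167, E 572, B 366. Winner: E.
Instant-runoff — R1 A 0, F 11, D 71, C 3, E 49, B 23 (A out); R2 F 11, D 71, C 3, E 49, B 23 (C out); R3 F 14, D 71, E 49, B 23 (F out); R4 D 71, E 60, B 26 (B out); R5 D 71, E 86 (E winner). Winner: E.
The two methods agree.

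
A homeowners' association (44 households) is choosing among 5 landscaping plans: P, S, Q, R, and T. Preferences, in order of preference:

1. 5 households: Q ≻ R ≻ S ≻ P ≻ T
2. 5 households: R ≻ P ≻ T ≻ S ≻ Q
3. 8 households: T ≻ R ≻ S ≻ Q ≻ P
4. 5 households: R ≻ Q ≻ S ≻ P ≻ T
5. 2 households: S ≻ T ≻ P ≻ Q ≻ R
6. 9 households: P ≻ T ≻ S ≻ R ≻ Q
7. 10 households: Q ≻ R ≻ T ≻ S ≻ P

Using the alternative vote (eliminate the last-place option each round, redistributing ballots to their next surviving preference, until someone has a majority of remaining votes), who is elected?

Round 1: P 9, S 2, Q 15, R 10, T 8. Eliminate S.
Round 2: P 9, Q 15, R 10, T 10. Eliminate P.
Round 3: Q 15, R 10, T 19. Eliminate R.
Round 4: Q 20, T 24. T has a majority.

T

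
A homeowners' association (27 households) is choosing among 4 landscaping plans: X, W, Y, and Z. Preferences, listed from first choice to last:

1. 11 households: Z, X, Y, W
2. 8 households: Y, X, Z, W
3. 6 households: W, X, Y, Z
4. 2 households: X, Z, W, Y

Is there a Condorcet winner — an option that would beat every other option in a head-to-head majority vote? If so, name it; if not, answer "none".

X

X vs W: 21–6 for X.
X vs Y: 19–8 for X.
X vs Z: 16–11 for X.
X beats every other option head-to-head.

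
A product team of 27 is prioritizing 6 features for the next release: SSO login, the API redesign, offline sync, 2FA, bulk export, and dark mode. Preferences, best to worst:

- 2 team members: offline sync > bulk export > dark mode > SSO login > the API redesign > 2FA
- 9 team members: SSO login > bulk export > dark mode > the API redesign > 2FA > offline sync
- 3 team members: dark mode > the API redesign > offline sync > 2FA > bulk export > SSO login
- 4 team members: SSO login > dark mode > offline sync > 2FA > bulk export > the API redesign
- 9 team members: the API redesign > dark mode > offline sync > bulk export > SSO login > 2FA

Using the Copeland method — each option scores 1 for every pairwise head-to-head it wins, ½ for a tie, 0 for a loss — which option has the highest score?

dark mode

SSO login: beats the API redesign and 2FA; loses to offline sync, bulk export, and dark mode → score 2.
the API redesign: beats offline sync and 2FA; loses to SSO login, bulk export, and dark mode → score 2.
offline sync: beats SSO login, 2FA, and bulk export; loses to the API redesign and dark mode → score 3.
2FA: loses to SSO login, the API redesign, offline sync, bulk export, and dark mode → score 0.
bulk export: beats SSO login, the API redesign, and 2FA; loses to offline sync and dark mode → score 3.
dark mode: beats SSO login, the API redesign, offline sync, 2FA, and bulk export → score 5.
dark mode has the best pairwise record.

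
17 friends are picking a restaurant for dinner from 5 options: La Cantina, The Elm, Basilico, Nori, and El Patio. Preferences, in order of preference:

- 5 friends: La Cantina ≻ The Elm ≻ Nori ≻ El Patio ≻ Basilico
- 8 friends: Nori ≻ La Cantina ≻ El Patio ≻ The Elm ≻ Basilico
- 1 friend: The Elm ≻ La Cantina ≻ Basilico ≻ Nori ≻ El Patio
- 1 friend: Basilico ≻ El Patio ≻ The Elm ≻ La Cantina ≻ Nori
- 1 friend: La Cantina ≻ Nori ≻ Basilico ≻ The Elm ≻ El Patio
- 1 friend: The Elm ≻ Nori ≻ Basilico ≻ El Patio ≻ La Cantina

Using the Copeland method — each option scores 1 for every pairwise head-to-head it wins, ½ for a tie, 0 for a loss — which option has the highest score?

La Cantina: beats The Elm, Basilico, and El Patio; loses to Nori → score 3.
The Elm: beats Basilico; loses to La Cantina, Nori, and El Patio → score 1.
Basilico: loses to La Cantina, The Elm, Nori, and El Patio → score 0.
Nori: beats La Cantina, The Elm, Basilico, and El Patio → score 4.
El Patio: beats The Elm and Basilico; loses to La Cantina and Nori → score 2.
Nori has the best pairwise record.

Nori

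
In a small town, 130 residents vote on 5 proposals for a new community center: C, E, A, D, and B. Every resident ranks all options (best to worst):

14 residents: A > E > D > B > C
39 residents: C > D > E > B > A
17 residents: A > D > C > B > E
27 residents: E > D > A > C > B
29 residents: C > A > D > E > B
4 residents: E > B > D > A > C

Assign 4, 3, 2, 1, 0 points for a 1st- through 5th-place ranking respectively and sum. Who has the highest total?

D

C: 14·0 + 39·4 + 17·2 + 27·1 + 29·4 + 4·0 = 333
E: 14·3 + 39·2 + 17·0 + 27·4 + 29·1 + 4·4 = 273
A: 14·4 + 39·0 + 17·4 + 27·2 + 29·3 + 4·1 = 269
D: 14·2 + 39·3 + 17·3 + 27·3 + 29·2 + 4·2 = 343
B: 14·1 + 39·1 + 17·1 + 27·0 + 29·0 + 4·3 = 82
D has the highest Borda score (343).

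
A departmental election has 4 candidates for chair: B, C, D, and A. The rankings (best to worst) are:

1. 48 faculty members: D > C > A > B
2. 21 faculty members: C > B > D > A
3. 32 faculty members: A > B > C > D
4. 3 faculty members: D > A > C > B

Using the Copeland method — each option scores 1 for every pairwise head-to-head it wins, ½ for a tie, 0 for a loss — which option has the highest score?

C

B: beats D; loses to C and A → score 1.
C: beats B, D, and A → score 3.
D: beats A; loses to B and C → score 1.
A: beats B; loses to C and D → score 1.
C has the best pairwise record.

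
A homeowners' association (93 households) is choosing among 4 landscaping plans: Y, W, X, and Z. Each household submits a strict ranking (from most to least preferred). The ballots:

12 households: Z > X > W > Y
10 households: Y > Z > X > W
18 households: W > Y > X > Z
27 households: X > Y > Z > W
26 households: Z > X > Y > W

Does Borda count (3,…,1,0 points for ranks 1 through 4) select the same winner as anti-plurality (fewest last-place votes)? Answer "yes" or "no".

Borda — scores: Y 146, W 66, X 185, Z 161. Winner: X.
Anti-plurality — last-place votes: Y 12, W 63, X 0, Z 18. Winner: X.
The two methods agree.

yes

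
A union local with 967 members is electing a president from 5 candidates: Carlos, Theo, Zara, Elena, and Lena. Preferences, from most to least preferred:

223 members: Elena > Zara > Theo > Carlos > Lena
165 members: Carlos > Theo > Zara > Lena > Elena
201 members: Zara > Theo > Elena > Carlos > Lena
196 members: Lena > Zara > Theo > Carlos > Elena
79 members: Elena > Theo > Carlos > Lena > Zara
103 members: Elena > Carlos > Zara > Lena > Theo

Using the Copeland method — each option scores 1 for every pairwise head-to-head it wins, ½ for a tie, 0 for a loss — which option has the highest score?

Zara

Carlos: beats Lena; loses to Theo, Zara, and Elena → score 1.
Theo: beats Carlos, Elena, and Lena; loses to Zara → score 3.
Zara: beats Carlos, Theo, Elena, and Lena → score 4.
Elena: beats Carlos and Lena; loses to Theo and Zara → score 2.
Lena: loses to Carlos, Theo, Zara, and Elena → score 0.
Zara has the best pairwise record.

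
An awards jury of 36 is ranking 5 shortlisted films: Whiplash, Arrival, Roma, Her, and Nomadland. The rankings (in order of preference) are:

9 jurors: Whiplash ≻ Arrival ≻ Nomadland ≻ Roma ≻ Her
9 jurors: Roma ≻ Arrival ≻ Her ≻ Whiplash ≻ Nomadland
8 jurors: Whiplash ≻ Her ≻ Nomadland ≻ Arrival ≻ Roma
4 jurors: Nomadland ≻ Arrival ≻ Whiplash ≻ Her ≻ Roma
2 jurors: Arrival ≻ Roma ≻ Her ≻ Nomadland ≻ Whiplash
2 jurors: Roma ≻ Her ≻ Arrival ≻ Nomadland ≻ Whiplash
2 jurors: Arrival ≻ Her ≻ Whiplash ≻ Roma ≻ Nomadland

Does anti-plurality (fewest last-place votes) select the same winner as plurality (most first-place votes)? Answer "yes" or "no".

no

Anti-plurality — last-place votes: Whiplash 4, Arrival 0, Roma 12, Her 9, Nomadland 11. Winner: Arrival.
Plurality — first-place votes: Whiplash 17, Arrival 4, Roma 11, Her 0, Nomadland 4. Winner: Whiplash.
The two methods disagree.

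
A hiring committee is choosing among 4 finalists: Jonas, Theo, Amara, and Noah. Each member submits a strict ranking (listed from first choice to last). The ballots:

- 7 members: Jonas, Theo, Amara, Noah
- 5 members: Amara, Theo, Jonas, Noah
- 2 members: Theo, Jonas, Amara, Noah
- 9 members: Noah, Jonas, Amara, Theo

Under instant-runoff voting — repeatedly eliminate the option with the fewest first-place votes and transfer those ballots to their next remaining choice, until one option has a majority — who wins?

Jonas

Round 1: Jonas 7, Theo 2, Amara 5, Noah 9. Eliminate Theo.
Round 2: Jonas 9, Amara 5, Noah 9. Eliminate Amara.
Round 3: Jonas 14, Noah 9. Jonas has a majority.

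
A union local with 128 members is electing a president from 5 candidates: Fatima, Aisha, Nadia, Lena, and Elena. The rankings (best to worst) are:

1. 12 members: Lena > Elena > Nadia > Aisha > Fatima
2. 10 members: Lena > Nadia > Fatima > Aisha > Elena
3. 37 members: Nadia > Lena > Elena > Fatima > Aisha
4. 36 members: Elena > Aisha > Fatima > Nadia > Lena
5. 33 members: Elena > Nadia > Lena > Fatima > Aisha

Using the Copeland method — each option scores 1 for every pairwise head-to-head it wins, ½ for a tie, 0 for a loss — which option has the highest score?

Fatima: beats Aisha; loses to Nadia, Lena, and Elena → score 1.
Aisha: loses to Fatima, Nadia, Lena, and Elena → score 0.
Nadia: beats Fatima, Aisha, and Lena; loses to Elena → score 3.
Lena: beats Fatima and Aisha; loses to Nadia and Elena → score 2.
Elena: beats Fatima, Aisha, Nadia, and Lena → score 4.
Elena has the best pairwise record.

Elena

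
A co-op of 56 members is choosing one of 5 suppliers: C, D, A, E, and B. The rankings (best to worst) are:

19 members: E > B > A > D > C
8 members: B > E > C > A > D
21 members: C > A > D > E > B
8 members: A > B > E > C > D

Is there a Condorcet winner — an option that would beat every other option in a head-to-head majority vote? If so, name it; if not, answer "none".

Checking pairwise contests:
E beats C 35–21.
C beats D 37–19.
C beats A 29–27.
A beats E 29–27.
A beats B 29–27.
Every option loses at least one head-to-head, so there is no Condorcet winner.

none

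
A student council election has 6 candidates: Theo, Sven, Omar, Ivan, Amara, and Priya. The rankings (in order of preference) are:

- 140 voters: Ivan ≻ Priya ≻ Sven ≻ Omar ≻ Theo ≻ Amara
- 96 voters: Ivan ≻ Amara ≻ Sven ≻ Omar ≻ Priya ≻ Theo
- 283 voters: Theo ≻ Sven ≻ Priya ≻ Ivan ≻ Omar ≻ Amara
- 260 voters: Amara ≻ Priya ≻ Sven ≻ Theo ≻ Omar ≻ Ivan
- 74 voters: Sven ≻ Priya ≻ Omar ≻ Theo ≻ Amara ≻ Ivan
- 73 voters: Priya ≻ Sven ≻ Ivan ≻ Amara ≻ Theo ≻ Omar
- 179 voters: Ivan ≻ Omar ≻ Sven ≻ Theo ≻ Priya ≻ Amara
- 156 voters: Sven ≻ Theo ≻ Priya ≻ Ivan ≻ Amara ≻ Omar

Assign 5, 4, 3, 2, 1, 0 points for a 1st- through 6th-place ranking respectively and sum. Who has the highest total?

Sven

Theo: 140·1 + 96·0 + 283·5 + 260·2 + 74·2 + 73·1 + 179·2 + 156·4 = 3278
Sven: 140·3 + 96·3 + 283·4 + 260·3 + 74·5 + 73·4 + 179·3 + 156·5 = 4599
Omar: 140·2 + 96·2 + 283·1 + 260·1 + 74·3 + 73·0 + 179·4 + 156·0 = 1953
Ivan: 140·5 + 96·5 + 283·2 + 260·0 + 74·0 + 73·3 + 179·5 + 156·2 = 3172
Amara: 140·0 + 96·4 + 283·0 + 260·5 + 74·1 + 73·2 + 179·0 + 156·1 = 2060
Priya: 140·4 + 96·1 + 283·3 + 260·4 + 74·4 + 73·5 + 179·1 + 156·3 = 3853
Sven has the highest Borda score (4599).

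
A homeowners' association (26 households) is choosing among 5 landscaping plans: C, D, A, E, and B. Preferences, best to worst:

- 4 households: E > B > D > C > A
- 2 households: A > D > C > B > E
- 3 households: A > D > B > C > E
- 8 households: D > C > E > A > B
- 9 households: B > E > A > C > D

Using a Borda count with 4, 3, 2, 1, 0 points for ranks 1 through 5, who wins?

E

C: 4·1 + 2·2 + 3·1 + 8·3 + 9·1 = 44
D: 4·2 + 2·3 + 3·3 + 8·4 + 9·0 = 55
A: 4·0 + 2·4 + 3·4 + 8·1 + 9·2 = 46
E: 4·4 + 2·0 + 3·0 + 8·2 + 9·3 = 59
B: 4·3 + 2·1 + 3·2 + 8·0 + 9·4 = 56
E has the highest Borda score (59).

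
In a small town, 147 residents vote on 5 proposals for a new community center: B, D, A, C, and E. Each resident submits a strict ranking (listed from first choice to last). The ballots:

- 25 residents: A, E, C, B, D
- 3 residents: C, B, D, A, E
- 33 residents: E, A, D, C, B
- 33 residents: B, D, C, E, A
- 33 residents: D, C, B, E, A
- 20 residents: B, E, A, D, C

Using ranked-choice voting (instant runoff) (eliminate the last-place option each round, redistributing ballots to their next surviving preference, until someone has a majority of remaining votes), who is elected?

B

Round 1: B 53, D 33, A 25, C 3, E 33. Eliminate C.
Round 2: B 56, D 33, A 25, E 33. Eliminate A.
Round 3: B 56, D 33, E 58. Eliminate D.
Round 4: B 89, E 58. B has a majority.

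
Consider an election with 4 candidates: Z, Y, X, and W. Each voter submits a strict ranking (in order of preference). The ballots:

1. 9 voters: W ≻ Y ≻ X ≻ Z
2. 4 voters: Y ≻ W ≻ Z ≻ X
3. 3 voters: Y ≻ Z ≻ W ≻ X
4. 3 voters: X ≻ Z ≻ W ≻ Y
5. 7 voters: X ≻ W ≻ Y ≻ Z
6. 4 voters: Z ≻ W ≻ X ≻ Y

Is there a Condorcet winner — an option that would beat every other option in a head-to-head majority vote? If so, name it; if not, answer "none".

W vs Z: 20–10 for W.
W vs Y: 23–7 for W.
W vs X: 20–10 for W.
W beats every other option head-to-head.

W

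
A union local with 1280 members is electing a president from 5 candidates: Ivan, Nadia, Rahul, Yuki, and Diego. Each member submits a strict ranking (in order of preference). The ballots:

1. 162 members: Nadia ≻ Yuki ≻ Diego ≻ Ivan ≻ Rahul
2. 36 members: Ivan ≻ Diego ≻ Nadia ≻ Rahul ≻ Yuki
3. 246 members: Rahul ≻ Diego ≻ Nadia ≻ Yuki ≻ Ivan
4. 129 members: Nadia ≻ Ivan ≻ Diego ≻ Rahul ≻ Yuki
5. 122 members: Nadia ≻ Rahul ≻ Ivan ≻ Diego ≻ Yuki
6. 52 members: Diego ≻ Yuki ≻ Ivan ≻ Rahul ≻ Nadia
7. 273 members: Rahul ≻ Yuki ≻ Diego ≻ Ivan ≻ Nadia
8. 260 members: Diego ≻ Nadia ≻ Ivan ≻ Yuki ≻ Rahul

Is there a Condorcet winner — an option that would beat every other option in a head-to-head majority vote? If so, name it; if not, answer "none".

none

Checking pairwise contests:
Nadia beats Ivan 919–361.
Diego beats Nadia 867–413.
Nadia beats Rahul 709–571.
Nadia beats Yuki 955–325.
Rahul beats Diego 641–639.
Every option loses at least one head-to-head, so there is no Condorcet winner.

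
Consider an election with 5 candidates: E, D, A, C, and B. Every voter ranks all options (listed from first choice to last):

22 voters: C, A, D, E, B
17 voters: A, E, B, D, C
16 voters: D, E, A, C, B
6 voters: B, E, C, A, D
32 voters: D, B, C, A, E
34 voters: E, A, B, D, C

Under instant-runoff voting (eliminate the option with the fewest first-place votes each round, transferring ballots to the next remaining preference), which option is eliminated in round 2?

Round 1: E 34, D 48, A 17, C 22, B 6. Eliminate B.
Round 2: E 40, D 48, A 17, C 22. Eliminate A.

A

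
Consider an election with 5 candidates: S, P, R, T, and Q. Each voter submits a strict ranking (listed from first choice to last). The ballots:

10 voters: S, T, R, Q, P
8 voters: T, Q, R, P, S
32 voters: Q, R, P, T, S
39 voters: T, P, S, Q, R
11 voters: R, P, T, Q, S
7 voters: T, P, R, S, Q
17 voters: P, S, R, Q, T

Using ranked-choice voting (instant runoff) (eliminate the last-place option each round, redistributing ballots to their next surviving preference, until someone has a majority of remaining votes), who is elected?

T

Round 1: S 10, P 17, R 11, T 54, Q 32. Eliminate S.
Round 2: P 17, R 11, T 64, Q 32. T has a majority.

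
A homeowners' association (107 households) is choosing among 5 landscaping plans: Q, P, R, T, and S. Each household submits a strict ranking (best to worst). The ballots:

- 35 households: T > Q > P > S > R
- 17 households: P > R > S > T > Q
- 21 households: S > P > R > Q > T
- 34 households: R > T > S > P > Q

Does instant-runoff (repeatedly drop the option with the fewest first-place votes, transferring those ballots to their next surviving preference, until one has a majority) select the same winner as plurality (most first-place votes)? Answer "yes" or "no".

Instant-runoff — R1 Q 0, P 17, R 34, T 35, S 21 (Q out); R2 P 17, R 34, T 35, S 21 (P out); R3 R 51, T 35, S 21 (S out); R4 R 72, T 35 (R winner). Winner: R.
Plurality — first-place votes: Q 0, P 17, R 34, T 35, S 21. Winner: T.
The two methods disagree.

no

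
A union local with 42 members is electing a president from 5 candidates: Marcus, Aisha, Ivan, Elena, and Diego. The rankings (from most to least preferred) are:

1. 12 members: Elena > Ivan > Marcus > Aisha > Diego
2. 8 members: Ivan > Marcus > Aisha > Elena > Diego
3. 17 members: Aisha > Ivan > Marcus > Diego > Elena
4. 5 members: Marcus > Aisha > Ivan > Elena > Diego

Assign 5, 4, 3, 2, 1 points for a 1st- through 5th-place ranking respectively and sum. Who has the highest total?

Marcus: 12·3 + 8·4 + 17·3 + 5·5 = 144
Aisha: 12·2 + 8·3 + 17·5 + 5·4 = 153
Ivan: 12·4 + 8·5 + 17·4 + 5·3 = 171
Elena: 12·5 + 8·2 + 17·1 + 5·2 = 103
Diego: 12·1 + 8·1 + 17·2 + 5·1 = 59
Ivan has the highest Borda score (171).

Ivan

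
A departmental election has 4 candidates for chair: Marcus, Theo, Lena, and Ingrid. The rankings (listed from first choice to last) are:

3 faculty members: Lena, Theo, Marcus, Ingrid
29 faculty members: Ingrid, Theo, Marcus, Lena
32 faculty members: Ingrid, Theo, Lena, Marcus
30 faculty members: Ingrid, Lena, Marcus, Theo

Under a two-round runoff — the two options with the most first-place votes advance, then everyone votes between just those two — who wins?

Ingrid

Round 1 first-place votes: Marcus 0, Theo 0, Lena 3, Ingrid 91.
Ingrid and Lena advance.
Runoff: Ingrid is preferred to Lena by 91 voters; Lena by 3.
Ingrid wins the runoff.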